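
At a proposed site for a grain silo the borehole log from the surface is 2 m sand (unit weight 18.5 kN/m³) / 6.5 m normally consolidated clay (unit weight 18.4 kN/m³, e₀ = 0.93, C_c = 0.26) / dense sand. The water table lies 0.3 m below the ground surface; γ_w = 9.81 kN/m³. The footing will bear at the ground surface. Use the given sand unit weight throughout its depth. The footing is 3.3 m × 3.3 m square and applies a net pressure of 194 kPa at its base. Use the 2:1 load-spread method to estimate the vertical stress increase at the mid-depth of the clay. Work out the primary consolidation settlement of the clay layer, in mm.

S_c ≈ 179 mm

Mid-depth of clay below the ground surface: z = 2 + 6.5/2 = 5.25 m.
Total vertical stress at mid-clay: σ_v = 18.5×2 + 18.4×3.25 = 96.8 kPa.
Pore pressure: u = 9.81×(5.25 − 0.3) = 48.56 kPa.
Initial effective stress: σ'_0 = σ_v − u = 96.8 − 48.56 = 48.24 kPa.
Stress increase at mid-clay by the 2:1 spreading method:
Δσ = qBL/((B+z)(L+z)) = 194×3.3×3.3/((3.3+5.25)(3.3+5.25)) = 28.9 kPa
Final effective stress: σ'_f = σ'_0 + Δσ = 48.24 + 28.9 = 77.14 kPa.
Normally consolidated clay, so the full stress increment lies on the virgin compression line:
S_c = C_c·H/(1+e₀)·log₁₀(σ'_f/σ'_0) = 0.26×6.5/(1+0.93)×log₁₀(77.14/48.24)
    = 0.87565 × 0.20387 = 0.1785 m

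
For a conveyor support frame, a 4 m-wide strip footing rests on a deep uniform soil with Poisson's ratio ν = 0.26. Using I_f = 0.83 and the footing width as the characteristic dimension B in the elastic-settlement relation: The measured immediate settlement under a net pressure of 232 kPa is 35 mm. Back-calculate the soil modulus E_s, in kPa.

E_s ≈ 20500 kPa

S_e = q·B·(1−ν²)/E_s · I_f  ⇒  E_s = q·B·(1−ν²)·I_f / S_e.
E_s = 232 × 4 × 0.9324 × 0.83 / 0.035 = 20520 kPa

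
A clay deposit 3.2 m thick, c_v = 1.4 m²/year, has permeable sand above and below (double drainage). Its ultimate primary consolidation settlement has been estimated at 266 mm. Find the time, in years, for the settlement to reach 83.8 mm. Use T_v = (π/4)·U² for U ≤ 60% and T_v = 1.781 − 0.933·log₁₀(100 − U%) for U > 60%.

Drainage path length: H_d = H/2 = 1.6 m (double drainage).
U = S(t)/S_ult = 83.8/266 = 0.315.
U ≤ 60%: T_v = (π/4)·U² = (π/4)×0.31504² = 0.07795.
t = T_v·H_d²/c_v = 0.07795×1.6²/1.4 = 0.1425 years.

t ≈ 0.143 years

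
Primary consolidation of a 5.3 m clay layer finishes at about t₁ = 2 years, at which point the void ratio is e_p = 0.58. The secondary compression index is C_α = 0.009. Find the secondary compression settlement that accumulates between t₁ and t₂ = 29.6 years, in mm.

Secondary compression: S_s = C_α·H/(1+e_p)·log₁₀(t₂/t₁)
S_s = 0.009×5.3/(1+0.58)×log₁₀(29.6/2)
    = 0.03019 × 1.17 = 0.03533 m

S_s ≈ 35.3 mm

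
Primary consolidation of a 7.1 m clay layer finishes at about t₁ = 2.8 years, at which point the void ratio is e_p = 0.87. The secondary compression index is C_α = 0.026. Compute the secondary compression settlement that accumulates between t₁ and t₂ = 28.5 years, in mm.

S_s ≈ 99.5 mm

Secondary compression: S_s = C_α·H/(1+e_p)·log₁₀(t₂/t₁)
S_s = 0.026×7.1/(1+0.87)×log₁₀(28.5/2.8)
    = 0.09872 × 1.008 = 0.09948 m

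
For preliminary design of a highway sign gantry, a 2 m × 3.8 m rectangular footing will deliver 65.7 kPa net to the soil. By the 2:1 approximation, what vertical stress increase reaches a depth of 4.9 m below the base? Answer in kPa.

Δσ_z ≈ 8.32 kPa

By the 2:1 method the load spreads at 1 horizontal : 2 vertical, so at depth z the loaded area has grown by z in each plan dimension:
Δσ = qBL/((B+z)(L+z)) = 65.7×2×3.8/((2+4.9)(3.8+4.9)) = 8.3178 kPa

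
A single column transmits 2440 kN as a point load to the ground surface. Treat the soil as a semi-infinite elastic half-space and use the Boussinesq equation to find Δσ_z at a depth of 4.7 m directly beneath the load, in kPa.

Boussinesq vertical stress below a point load on an elastic half-space:
Δσ_z = 3P/(2πz²) · [1 + (r/z)²]^(−5/2)
r/z = 0/4.7 = 0; [1+(r/z)²]^(−5/2) = 1.
Δσ_z = 3×2440/(2π×4.7²) × 1 = 52.739 × 1 = 52.74 kPa

Δσ_z ≈ 52.7 kPa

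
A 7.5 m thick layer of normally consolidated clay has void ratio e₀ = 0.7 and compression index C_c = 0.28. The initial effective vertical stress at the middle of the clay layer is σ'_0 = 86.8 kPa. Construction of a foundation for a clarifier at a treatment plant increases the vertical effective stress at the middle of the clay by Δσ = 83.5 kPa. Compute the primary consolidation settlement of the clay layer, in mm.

Final effective stress: σ'_f = σ'_0 + Δσ = 86.8 + 83.5 = 170.3 kPa.
Normally consolidated clay, so the full stress increment lies on the virgin compression line:
S_c = C_c·H/(1+e₀)·log₁₀(σ'_f/σ'_0) = 0.28×7.5/(1+0.7)×log₁₀(170.3/86.8)
    = 1.2353 × 0.29269 = 0.3616 m

S_c ≈ 362 mm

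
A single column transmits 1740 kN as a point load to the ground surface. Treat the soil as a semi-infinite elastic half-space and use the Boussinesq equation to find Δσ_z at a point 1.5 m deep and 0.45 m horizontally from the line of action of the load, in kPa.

Boussinesq vertical stress below a point load on an elastic half-space:
Δσ_z = 3P/(2πz²) · [1 + (r/z)²]^(−5/2)
r/z = 0.45/1.5 = 0.3; [1+(r/z)²]^(−5/2) = 0.80618.
Δσ_z = 3×1740/(2π×1.5²) × 0.80618 = 369.24 × 0.80618 = 297.7 kPa

Δσ_z ≈ 298 kPa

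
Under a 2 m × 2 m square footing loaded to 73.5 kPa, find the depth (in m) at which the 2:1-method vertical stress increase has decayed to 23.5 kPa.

2:1 spreading — at depth z the loaded area has grown by z in each plan dimension:
qB²/(B+z)² = Δσ_z ⇒ z = B(√(q/Δσ_z) − 1) = 2×(√(73.5/23.5) − 1) = 1.537 m

z ≈ 1.54 m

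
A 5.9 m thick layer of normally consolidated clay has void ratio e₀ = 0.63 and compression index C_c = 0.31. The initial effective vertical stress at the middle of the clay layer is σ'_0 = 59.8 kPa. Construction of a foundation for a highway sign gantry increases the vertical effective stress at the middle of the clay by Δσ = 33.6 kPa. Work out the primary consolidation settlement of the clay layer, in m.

Final effective stress: σ'_f = σ'_0 + Δσ = 59.8 + 33.6 = 93.4 kPa.
Normally consolidated clay, so the full stress increment lies on the virgin compression line:
S_c = C_c·H/(1+e₀)·log₁₀(σ'_f/σ'_0) = 0.31×5.9/(1+0.63)×log₁₀(93.4/59.8)
    = 1.1221 × 0.19365 = 0.2173 m

S_c ≈ 0.217 m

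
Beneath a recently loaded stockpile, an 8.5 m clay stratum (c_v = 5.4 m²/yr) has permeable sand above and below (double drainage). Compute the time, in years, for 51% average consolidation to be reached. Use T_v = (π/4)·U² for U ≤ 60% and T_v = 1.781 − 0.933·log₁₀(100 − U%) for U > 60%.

t ≈ 0.683 years

Drainage path length: H_d = H/2 = 4.25 m (double drainage).
U ≤ 60%: T_v = (π/4)·U² = (π/4)×0.51² = 0.20428.
t = T_v·H_d²/c_v = 0.20428×4.25²/5.4 = 0.6833 years.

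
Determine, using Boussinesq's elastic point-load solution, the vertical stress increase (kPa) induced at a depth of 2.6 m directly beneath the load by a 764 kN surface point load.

Boussinesq vertical stress below a point load on an elastic half-space:
Δσ_z = 3P/(2πz²) · [1 + (r/z)²]^(−5/2)
r/z = 0/2.6 = 0; [1+(r/z)²]^(−5/2) = 1.
Δσ_z = 3×764/(2π×2.6²) × 1 = 53.962 × 1 = 53.96 kPa

Δσ_z ≈ 54 kPa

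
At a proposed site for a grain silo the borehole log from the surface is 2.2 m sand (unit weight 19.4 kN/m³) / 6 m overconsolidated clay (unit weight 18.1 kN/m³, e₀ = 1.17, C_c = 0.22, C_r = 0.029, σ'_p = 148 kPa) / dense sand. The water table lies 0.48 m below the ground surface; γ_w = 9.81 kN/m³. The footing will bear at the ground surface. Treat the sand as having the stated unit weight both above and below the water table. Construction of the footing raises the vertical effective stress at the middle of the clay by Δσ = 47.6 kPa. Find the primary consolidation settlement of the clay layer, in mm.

Mid-depth of clay below the ground surface: z = 2.2 + 6/2 = 5.2 m.
Total vertical stress at mid-clay: σ_v = 19.4×2.2 + 18.1×3 = 96.98 kPa.
Pore pressure: u = 9.81×(5.2 − 0.48) = 46.303 kPa.
Initial effective stress: σ'_0 = σ_v − u = 96.98 − 46.303 = 50.677 kPa.
Final effective stress: σ'_f = 50.677 + 47.6 = 98.277 kPa.
σ'_f = 98.277 ≤ σ'_p = 148 kPa, so the clay remains overconsolidated and only the recompression index applies:
S_c = C_r·H/(1+e₀)·log₁₀(σ'_f/σ'_0) = 0.029×6/2.17×log₁₀(98.277/50.677)
    = 0.080185 × 0.28764 = 0.02306 m

S_c ≈ 23.1 mm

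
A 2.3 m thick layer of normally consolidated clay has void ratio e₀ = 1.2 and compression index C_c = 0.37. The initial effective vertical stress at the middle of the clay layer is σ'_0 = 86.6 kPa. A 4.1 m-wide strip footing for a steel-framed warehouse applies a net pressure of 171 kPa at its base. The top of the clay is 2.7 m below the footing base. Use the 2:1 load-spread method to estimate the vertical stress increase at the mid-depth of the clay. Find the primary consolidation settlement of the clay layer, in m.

Mid-depth of clay below the footing base: z = 2.7 + 2.3/2 = 3.85 m.
Stress increase at mid-clay by the 2:1 spreading method:
Δσ = qB/(B+z) = 171×4.1/(4.1+3.85) = 88.189 kPa
Final effective stress: σ'_f = σ'_0 + Δσ = 86.6 + 88.189 = 174.79 kPa.
Normally consolidated clay, so the full stress increment lies on the virgin compression line:
S_c = C_c·H/(1+e₀)·log₁₀(σ'_f/σ'_0) = 0.37×2.3/(1+1.2)×log₁₀(174.79/86.6)
    = 0.38682 × 0.305 = 0.118 m

S_c ≈ 0.118 m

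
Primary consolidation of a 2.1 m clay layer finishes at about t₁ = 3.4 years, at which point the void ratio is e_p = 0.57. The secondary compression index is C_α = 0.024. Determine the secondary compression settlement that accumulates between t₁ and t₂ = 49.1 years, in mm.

Secondary compression: S_s = C_α·H/(1+e_p)·log₁₀(t₂/t₁)
S_s = 0.024×2.1/(1+0.57)×log₁₀(49.1/3.4)
    = 0.0321 × 1.16 = 0.03723 m

S_s ≈ 37.2 mm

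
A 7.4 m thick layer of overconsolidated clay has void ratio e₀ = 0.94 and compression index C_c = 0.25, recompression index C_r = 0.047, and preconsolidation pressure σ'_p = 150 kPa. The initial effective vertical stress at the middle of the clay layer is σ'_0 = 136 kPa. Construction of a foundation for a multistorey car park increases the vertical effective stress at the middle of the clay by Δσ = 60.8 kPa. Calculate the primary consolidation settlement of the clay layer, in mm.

S_c ≈ 120 mm

Final effective stress: σ'_f = 136 + 60.8 = 196.8 kPa.
σ'_f = 196.8 > σ'_p = 150 kPa, so the stress path crosses the preconsolidation pressure — recompression up to σ'_p, then virgin compression beyond:
S_c = H/(1+e₀)·[C_r·log₁₀(σ'_p/σ'_0) + C_c·log₁₀(σ'_f/σ'_p)]
    = 7.4/1.94 × [0.047×log₁₀(150/136) + 0.25×log₁₀(196.8/150)]
    = 3.8144 × [0.002 + 0.029483] = 0.1201 m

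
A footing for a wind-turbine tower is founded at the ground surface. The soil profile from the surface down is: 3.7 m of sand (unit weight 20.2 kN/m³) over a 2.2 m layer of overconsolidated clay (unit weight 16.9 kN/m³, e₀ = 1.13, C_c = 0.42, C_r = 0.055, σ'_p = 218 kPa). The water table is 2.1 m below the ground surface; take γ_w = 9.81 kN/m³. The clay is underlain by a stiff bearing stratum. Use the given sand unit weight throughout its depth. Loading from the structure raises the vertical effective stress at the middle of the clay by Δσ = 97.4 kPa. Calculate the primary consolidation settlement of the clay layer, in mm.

Mid-depth of clay below the ground surface: z = 3.7 + 2.2/2 = 4.8 m.
Total vertical stress at mid-clay: σ_v = 20.2×3.7 + 16.9×1.1 = 93.33 kPa.
Pore pressure: u = 9.81×(4.8 − 2.1) = 26.487 kPa.
Initial effective stress: σ'_0 = σ_v − u = 93.33 − 26.487 = 66.843 kPa.
Final effective stress: σ'_f = 66.843 + 97.4 = 164.24 kPa.
σ'_f = 164.24 ≤ σ'_p = 218 kPa, so the clay remains overconsolidated and only the recompression index applies:
S_c = C_r·H/(1+e₀)·log₁₀(σ'_f/σ'_0) = 0.055×2.2/2.13×log₁₀(164.24/66.843)
    = 0.056809 × 0.39042 = 0.02218 m

S_c ≈ 22.2 mm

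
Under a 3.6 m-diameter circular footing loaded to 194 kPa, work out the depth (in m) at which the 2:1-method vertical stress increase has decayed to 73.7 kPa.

2:1 spreading — at depth z the loaded area has grown by z in each plan dimension:
qD²/(D+z)² = Δσ_z ⇒ z = D(√(q/Δσ_z) − 1) = 3.6×(√(194/73.7) − 1) = 2.241 m

z ≈ 2.24 m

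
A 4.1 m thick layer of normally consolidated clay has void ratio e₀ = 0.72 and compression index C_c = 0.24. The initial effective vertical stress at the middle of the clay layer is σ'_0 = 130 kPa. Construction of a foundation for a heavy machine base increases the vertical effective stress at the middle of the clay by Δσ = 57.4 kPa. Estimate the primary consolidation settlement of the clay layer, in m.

S_c ≈ 0.0909 m

Final effective stress: σ'_f = σ'_0 + Δσ = 130 + 57.4 = 187.4 kPa.
Normally consolidated clay, so the full stress increment lies on the virgin compression line:
S_c = C_c·H/(1+e₀)·log₁₀(σ'_f/σ'_0) = 0.24×4.1/(1+0.72)×log₁₀(187.4/130)
    = 0.57209 × 0.15883 = 0.09087 m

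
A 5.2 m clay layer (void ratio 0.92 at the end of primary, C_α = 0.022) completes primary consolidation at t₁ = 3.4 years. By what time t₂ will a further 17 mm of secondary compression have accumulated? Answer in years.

t₂ ≈ 6.56 years

S_s = C_α·H/(1+e_p)·log₁₀(t₂/t₁) ⇒ log₁₀(t₂/t₁) = S_s·(1+e_p)/(C_α·H).
log₁₀(t₂/t₁) = 0.017 × (1+0.92) / (0.022×5.2) = 0.2853
t₂ = t₁ × 10^0.2853 = 3.4 × 1.929 = 6.558 years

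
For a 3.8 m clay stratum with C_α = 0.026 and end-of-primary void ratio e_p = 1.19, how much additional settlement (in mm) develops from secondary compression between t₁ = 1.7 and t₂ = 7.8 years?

S_s ≈ 29.8 mm

Secondary compression: S_s = C_α·H/(1+e_p)·log₁₀(t₂/t₁)
S_s = 0.026×3.8/(1+1.19)×log₁₀(7.8/1.7)
    = 0.04511 × 0.6616 = 0.02985 m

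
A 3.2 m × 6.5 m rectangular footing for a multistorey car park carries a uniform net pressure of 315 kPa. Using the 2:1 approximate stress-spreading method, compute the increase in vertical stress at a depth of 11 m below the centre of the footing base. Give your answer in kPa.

Δσ_z ≈ 26.4 kPa

By the 2:1 method the load spreads at 1 horizontal : 2 vertical, so at depth z the loaded area has grown by z in each plan dimension:
Δσ = qBL/((B+z)(L+z)) = 315×3.2×6.5/((3.2+11)(6.5+11)) = 26.366 kPa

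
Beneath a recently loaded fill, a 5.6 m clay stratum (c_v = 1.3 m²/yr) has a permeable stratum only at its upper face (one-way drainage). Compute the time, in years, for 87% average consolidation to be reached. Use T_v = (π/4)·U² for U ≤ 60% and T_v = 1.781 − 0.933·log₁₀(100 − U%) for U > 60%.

t ≈ 17.9 years

Drainage path length: H_d = H = 5.6 m (single drainage).
U > 60%: T_v = 1.781 − 0.933·log₁₀(100 − 87) = 0.74169.
t = T_v·H_d²/c_v = 0.74169×5.6²/1.3 = 17.89 years.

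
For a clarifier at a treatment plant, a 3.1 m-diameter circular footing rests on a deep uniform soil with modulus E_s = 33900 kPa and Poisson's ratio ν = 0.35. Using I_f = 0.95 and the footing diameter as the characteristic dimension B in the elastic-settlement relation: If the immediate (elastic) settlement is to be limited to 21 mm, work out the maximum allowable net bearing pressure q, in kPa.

S_e = q·B·(1−ν²)/E_s · I_f  ⇒  q = S_e·E_s / (B·(1−ν²)·I_f).
q = 0.021 × 33900 / (3.1 × 0.8775 × 0.95) = 275.5 kPa

q ≈ 275 kPa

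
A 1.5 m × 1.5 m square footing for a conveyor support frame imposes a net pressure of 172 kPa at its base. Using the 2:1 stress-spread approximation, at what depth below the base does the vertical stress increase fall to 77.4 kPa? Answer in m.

z ≈ 0.736 m

2:1 spreading — at depth z the loaded area has grown by z in each plan dimension:
qB²/(B+z)² = Δσ_z ⇒ z = B(√(q/Δσ_z) − 1) = 1.5×(√(172/77.4) − 1) = 0.7361 m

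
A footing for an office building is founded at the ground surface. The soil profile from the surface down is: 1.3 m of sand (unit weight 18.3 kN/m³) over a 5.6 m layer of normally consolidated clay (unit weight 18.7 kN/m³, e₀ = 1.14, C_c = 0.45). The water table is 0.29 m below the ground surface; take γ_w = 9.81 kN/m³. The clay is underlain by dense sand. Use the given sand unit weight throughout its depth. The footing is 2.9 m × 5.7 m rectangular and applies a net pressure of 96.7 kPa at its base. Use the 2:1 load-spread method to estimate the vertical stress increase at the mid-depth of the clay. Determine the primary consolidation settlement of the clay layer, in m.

S_c ≈ 0.241 m

Mid-depth of clay below the ground surface: z = 1.3 + 5.6/2 = 4.1 m.
Total vertical stress at mid-clay: σ_v = 18.3×1.3 + 18.7×2.8 = 76.15 kPa.
Pore pressure: u = 9.81×(4.1 − 0.29) = 37.376 kPa.
Initial effective stress: σ'_0 = σ_v − u = 76.15 − 37.376 = 38.774 kPa.
Stress increase at mid-clay by the 2:1 spreading method:
Δσ = qBL/((B+z)(L+z)) = 96.7×2.9×5.7/((2.9+4.1)(5.7+4.1)) = 23.301 kPa
Final effective stress: σ'_f = σ'_0 + Δσ = 38.774 + 23.301 = 62.075 kPa.
Normally consolidated clay, so the full stress increment lies on the virgin compression line:
S_c = C_c·H/(1+e₀)·log₁₀(σ'_f/σ'_0) = 0.45×5.6/(1+1.14)×log₁₀(62.075/38.774)
    = 1.1776 × 0.20438 = 0.2407 m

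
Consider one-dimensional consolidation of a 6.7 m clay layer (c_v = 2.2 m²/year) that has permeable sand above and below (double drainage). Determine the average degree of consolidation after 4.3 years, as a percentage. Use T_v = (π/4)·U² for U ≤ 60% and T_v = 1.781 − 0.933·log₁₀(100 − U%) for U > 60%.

Drainage path length: H_d = H/2 = 3.35 m (double drainage).
T_v = c_v·t/H_d² = 2.2×4.3/3.35² = 0.84295.
T_v = 0.84295 corresponds to the U > 60% branch:
U = 1 − 10^((1.781 − T_v)/0.933)/100 = 0.8987

U ≈ 89.9 %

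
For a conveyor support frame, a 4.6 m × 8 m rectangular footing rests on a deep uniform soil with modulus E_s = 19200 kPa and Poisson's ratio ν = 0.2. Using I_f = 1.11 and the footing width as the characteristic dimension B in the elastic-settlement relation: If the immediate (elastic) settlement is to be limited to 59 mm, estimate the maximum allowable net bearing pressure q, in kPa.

S_e = q·B·(1−ν²)/E_s · I_f  ⇒  q = S_e·E_s / (B·(1−ν²)·I_f).
q = 0.059 × 19200 / (4.6 × 0.96 × 1.11) = 231.1 kPa

q ≈ 231 kPa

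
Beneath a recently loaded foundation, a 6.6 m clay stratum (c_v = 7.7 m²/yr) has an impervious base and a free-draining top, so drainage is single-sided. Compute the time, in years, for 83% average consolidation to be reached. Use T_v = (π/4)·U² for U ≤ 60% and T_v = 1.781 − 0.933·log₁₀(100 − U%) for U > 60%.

Drainage path length: H_d = H = 6.6 m (single drainage).
U > 60%: T_v = 1.781 − 0.933·log₁₀(100 − 83) = 0.63299.
t = T_v·H_d²/c_v = 0.63299×6.6²/7.7 = 3.581 years.

t ≈ 3.58 years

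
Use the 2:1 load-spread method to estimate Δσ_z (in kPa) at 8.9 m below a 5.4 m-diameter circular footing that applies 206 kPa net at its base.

By the 2:1 method the load spreads at 1 horizontal : 2 vertical, so at depth z the loaded area has grown by z in each plan dimension:
Δσ ≈ qD²/(D+z)² = 206×5.4²/(5.4+8.9)² = 29.375 kPa

Δσ_z ≈ 29.4 kPa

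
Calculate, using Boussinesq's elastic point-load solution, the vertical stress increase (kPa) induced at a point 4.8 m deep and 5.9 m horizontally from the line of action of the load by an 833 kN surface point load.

Δσ_z ≈ 1.73 kPa

Boussinesq vertical stress below a point load on an elastic half-space:
Δσ_z = 3P/(2πz²) · [1 + (r/z)²]^(−5/2)
r/z = 5.9/4.8 = 1.2292; [1+(r/z)²]^(−5/2) = 0.1001.
Δσ_z = 3×833/(2π×4.8²) × 0.1001 = 17.263 × 0.1001 = 1.728 kPa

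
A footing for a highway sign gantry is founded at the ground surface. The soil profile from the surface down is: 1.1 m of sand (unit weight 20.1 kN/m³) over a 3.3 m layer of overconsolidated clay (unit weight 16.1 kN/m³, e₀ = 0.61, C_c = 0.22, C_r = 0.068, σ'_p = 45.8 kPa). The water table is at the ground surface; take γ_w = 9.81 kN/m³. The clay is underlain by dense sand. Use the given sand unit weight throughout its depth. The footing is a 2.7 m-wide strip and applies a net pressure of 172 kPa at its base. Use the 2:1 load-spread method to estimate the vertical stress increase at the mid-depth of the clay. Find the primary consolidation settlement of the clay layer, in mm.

S_c ≈ 211 mm

Mid-depth of clay below the ground surface: z = 1.1 + 3.3/2 = 2.75 m.
Total vertical stress at mid-clay: σ_v = 20.1×1.1 + 16.1×1.65 = 48.675 kPa.
Pore pressure: u = 9.81×(2.75 − 0) = 26.978 kPa.
Initial effective stress: σ'_0 = σ_v − u = 48.675 − 26.978 = 21.697 kPa.
Stress increase at mid-clay by the 2:1 spreading method:
Δσ = qB/(B+z) = 172×2.7/(2.7+2.75) = 85.211 kPa
Final effective stress: σ'_f = 21.697 + 85.211 = 106.91 kPa.
σ'_f = 106.91 > σ'_p = 45.8 kPa, so the stress path crosses the preconsolidation pressure — recompression up to σ'_p, then virgin compression beyond:
S_c = H/(1+e₀)·[C_r·log₁₀(σ'_p/σ'_0) + C_c·log₁₀(σ'_f/σ'_p)]
    = 3.3/1.61 × [0.068×log₁₀(45.8/21.697) + 0.22×log₁₀(106.91/45.8)]
    = 2.0497 × [0.022064 + 0.080994] = 0.2112 m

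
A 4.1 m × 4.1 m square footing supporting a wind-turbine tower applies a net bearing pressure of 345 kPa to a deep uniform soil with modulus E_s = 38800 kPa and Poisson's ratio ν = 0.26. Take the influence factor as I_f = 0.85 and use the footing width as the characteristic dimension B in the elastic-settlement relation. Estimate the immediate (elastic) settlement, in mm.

S_e ≈ 28.9 mm

Immediate (elastic) settlement: S_e = q·B·(1−ν²)/E_s · I_f.
S_e = 345 × 4.1 × (1 − 0.26²) / 38800 × 0.85
    = 345 × 4.1 × 0.9324 / 38800 × 0.85
    = 0.02889 m = 28.89 mm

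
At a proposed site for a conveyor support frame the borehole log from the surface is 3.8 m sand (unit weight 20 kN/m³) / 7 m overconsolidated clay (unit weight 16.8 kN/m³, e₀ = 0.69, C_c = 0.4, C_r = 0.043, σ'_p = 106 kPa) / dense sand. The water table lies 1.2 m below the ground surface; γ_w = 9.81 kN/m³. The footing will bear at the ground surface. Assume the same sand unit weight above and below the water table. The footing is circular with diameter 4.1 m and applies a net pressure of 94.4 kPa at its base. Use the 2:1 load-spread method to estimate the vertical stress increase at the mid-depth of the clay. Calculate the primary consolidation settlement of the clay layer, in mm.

S_c ≈ 11.7 mm

Mid-depth of clay below the ground surface: z = 3.8 + 7/2 = 7.3 m.
Total vertical stress at mid-clay: σ_v = 20×3.8 + 16.8×3.5 = 134.8 kPa.
Pore pressure: u = 9.81×(7.3 − 1.2) = 59.841 kPa.
Initial effective stress: σ'_0 = σ_v − u = 134.8 − 59.841 = 74.959 kPa.
Stress increase at mid-clay by the 2:1 spreading method:
Δσ ≈ qD²/(D+z)² = 94.4×4.1²/(4.1+7.3)² = 12.21 kPa
Final effective stress: σ'_f = 74.959 + 12.21 = 87.169 kPa.
σ'_f = 87.169 ≤ σ'_p = 106 kPa, so the clay remains overconsolidated and only the recompression index applies:
S_c = C_r·H/(1+e₀)·log₁₀(σ'_f/σ'_0) = 0.043×7/1.69×log₁₀(87.169/74.959)
    = 0.17811 × 0.065538 = 0.01167 m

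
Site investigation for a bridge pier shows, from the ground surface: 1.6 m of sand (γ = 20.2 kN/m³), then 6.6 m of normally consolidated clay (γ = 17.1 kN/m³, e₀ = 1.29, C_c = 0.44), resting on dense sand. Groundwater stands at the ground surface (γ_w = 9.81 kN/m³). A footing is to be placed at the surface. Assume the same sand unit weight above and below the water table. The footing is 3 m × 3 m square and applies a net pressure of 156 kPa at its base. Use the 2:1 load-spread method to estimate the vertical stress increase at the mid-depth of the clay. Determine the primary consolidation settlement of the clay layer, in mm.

S_c ≈ 242 mm

Mid-depth of clay below the ground surface: z = 1.6 + 6.6/2 = 4.9 m.
Total vertical stress at mid-clay: σ_v = 20.2×1.6 + 17.1×3.3 = 88.75 kPa.
Pore pressure: u = 9.81×(4.9 − 0) = 48.069 kPa.
Initial effective stress: σ'_0 = σ_v − u = 88.75 − 48.069 = 40.681 kPa.
Stress increase at mid-clay by the 2:1 spreading method:
Δσ = qBL/((B+z)(L+z)) = 156×3×3/((3+4.9)(3+4.9)) = 22.496 kPa
Final effective stress: σ'_f = σ'_0 + Δσ = 40.681 + 22.496 = 63.177 kPa.
Normally consolidated clay, so the full stress increment lies on the virgin compression line:
S_c = C_c·H/(1+e₀)·log₁₀(σ'_f/σ'_0) = 0.44×6.6/(1+1.29)×log₁₀(63.177/40.681)
    = 1.2681 × 0.19117 = 0.2424 m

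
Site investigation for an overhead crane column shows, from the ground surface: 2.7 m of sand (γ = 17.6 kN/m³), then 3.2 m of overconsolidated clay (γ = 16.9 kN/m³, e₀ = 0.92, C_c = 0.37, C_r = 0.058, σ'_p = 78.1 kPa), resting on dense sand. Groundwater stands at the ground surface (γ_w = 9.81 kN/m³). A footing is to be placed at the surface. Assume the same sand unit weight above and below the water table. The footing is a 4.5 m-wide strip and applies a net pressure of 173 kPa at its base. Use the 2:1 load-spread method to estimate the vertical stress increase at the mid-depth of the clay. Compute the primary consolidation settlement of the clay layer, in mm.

Mid-depth of clay below the ground surface: z = 2.7 + 3.2/2 = 4.3 m.
Total vertical stress at mid-clay: σ_v = 17.6×2.7 + 16.9×1.6 = 74.56 kPa.
Pore pressure: u = 9.81×(4.3 − 0) = 42.183 kPa.
Initial effective stress: σ'_0 = σ_v − u = 74.56 − 42.183 = 32.377 kPa.
Stress increase at mid-clay by the 2:1 spreading method:
Δσ = qB/(B+z) = 173×4.5/(4.5+4.3) = 88.466 kPa
Final effective stress: σ'_f = 32.377 + 88.466 = 120.84 kPa.
σ'_f = 120.84 > σ'_p = 78.1 kPa, so the stress path crosses the preconsolidation pressure — recompression up to σ'_p, then virgin compression beyond:
S_c = H/(1+e₀)·[C_r·log₁₀(σ'_p/σ'_0) + C_c·log₁₀(σ'_f/σ'_p)]
    = 3.2/1.92 × [0.058×log₁₀(78.1/32.377) + 0.37×log₁₀(120.84/78.1)]
    = 1.6667 × [0.02218 + 0.070137] = 0.1539 m

S_c ≈ 154 mm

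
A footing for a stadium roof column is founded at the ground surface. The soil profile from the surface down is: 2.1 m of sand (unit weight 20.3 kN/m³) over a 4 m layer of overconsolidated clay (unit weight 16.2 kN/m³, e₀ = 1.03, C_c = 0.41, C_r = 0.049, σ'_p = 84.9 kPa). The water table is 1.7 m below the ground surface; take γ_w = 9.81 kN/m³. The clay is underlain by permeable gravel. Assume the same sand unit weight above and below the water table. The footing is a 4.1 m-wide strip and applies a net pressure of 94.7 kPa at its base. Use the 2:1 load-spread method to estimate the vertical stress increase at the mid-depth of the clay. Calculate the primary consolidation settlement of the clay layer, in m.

S_c ≈ 0.0743 m

Mid-depth of clay below the ground surface: z = 2.1 + 4/2 = 4.1 m.
Total vertical stress at mid-clay: σ_v = 20.3×2.1 + 16.2×2 = 75.03 kPa.
Pore pressure: u = 9.81×(4.1 − 1.7) = 23.544 kPa.
Initial effective stress: σ'_0 = σ_v − u = 75.03 − 23.544 = 51.486 kPa.
Stress increase at mid-clay by the 2:1 spreading method:
Δσ = qB/(B+z) = 94.7×4.1/(4.1+4.1) = 47.35 kPa
Final effective stress: σ'_f = 51.486 + 47.35 = 98.836 kPa.
σ'_f = 98.836 > σ'_p = 84.9 kPa, so the stress path crosses the preconsolidation pressure — recompression up to σ'_p, then virgin compression beyond:
S_c = H/(1+e₀)·[C_r·log₁₀(σ'_p/σ'_0) + C_c·log₁₀(σ'_f/σ'_p)]
    = 4/2.03 × [0.049×log₁₀(84.9/51.486) + 0.41×log₁₀(98.836/84.9)]
    = 1.9704 × [0.010644 + 0.027063] = 0.0743 m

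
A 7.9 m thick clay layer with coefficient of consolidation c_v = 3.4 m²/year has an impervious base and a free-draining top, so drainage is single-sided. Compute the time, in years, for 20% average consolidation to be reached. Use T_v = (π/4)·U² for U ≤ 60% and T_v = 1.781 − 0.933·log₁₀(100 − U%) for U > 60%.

t ≈ 0.577 years

Drainage path length: H_d = H = 7.9 m (single drainage).
U ≤ 60%: T_v = (π/4)·U² = (π/4)×0.2² = 0.031416.
t = T_v·H_d²/c_v = 0.031416×7.9²/3.4 = 0.5767 years.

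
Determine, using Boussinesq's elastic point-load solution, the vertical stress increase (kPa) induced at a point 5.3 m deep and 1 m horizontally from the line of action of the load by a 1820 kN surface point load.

Boussinesq vertical stress below a point load on an elastic half-space:
Δσ_z = 3P/(2πz²) · [1 + (r/z)²]^(−5/2)
r/z = 1/5.3 = 0.18868; [1+(r/z)²]^(−5/2) = 0.91626.
Δσ_z = 3×1820/(2π×5.3²) × 0.91626 = 30.936 × 0.91626 = 28.35 kPa

Δσ_z ≈ 28.3 kPa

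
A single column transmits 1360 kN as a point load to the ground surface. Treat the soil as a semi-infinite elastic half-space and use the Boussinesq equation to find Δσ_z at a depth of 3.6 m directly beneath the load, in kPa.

Boussinesq vertical stress below a point load on an elastic half-space:
Δσ_z = 3P/(2πz²) · [1 + (r/z)²]^(−5/2)
r/z = 0/3.6 = 0; [1+(r/z)²]^(−5/2) = 1.
Δσ_z = 3×1360/(2π×3.6²) × 1 = 50.104 × 1 = 50.1 kPa

Δσ_z ≈ 50.1 kPa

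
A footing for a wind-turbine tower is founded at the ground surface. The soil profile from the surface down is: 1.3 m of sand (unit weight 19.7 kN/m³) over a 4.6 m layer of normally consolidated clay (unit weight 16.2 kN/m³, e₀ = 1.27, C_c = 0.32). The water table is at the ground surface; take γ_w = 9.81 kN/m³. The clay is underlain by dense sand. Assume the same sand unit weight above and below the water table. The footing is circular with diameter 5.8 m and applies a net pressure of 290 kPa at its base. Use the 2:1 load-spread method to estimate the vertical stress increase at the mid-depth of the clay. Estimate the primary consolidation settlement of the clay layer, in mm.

Mid-depth of clay below the ground surface: z = 1.3 + 4.6/2 = 3.6 m.
Total vertical stress at mid-clay: σ_v = 19.7×1.3 + 16.2×2.3 = 62.87 kPa.
Pore pressure: u = 9.81×(3.6 − 0) = 35.316 kPa.
Initial effective stress: σ'_0 = σ_v − u = 62.87 − 35.316 = 27.554 kPa.
Stress increase at mid-clay by the 2:1 spreading method:
Δσ ≈ qD²/(D+z)² = 290×5.8²/(5.8+3.6)² = 110.41 kPa
Final effective stress: σ'_f = σ'_0 + Δσ = 27.554 + 110.41 = 137.96 kPa.
Normally consolidated clay, so the full stress increment lies on the virgin compression line:
S_c = C_c·H/(1+e₀)·log₁₀(σ'_f/σ'_0) = 0.32×4.6/(1+1.27)×log₁₀(137.96/27.554)
    = 0.64846 × 0.69957 = 0.4536 m

S_c ≈ 454 mm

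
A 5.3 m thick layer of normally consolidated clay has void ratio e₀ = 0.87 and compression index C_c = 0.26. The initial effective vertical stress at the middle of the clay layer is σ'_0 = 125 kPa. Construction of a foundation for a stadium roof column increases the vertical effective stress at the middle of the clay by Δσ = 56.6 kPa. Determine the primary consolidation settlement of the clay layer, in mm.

Final effective stress: σ'_f = σ'_0 + Δσ = 125 + 56.6 = 181.6 kPa.
Normally consolidated clay, so the full stress increment lies on the virgin compression line:
S_c = C_c·H/(1+e₀)·log₁₀(σ'_f/σ'_0) = 0.26×5.3/(1+0.87)×log₁₀(181.6/125)
    = 0.7369 × 0.16221 = 0.1195 m

S_c ≈ 120 mm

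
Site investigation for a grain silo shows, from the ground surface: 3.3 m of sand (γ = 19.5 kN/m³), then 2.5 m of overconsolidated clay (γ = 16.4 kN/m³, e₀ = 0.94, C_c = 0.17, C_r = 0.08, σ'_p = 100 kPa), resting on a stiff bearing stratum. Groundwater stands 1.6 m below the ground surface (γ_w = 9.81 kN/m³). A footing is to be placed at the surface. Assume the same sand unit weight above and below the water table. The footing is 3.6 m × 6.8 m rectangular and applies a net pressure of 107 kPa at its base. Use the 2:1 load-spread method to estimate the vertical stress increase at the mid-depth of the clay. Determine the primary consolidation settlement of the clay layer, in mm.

Mid-depth of clay below the ground surface: z = 3.3 + 2.5/2 = 4.55 m.
Total vertical stress at mid-clay: σ_v = 19.5×3.3 + 16.4×1.25 = 84.85 kPa.
Pore pressure: u = 9.81×(4.55 − 1.6) = 28.94 kPa.
Initial effective stress: σ'_0 = σ_v − u = 84.85 − 28.94 = 55.91 kPa.
Stress increase at mid-clay by the 2:1 spreading method:
Δσ = qBL/((B+z)(L+z)) = 107×3.6×6.8/((3.6+4.55)(6.8+4.55)) = 28.317 kPa
Final effective stress: σ'_f = 55.91 + 28.317 = 84.227 kPa.
σ'_f = 84.227 ≤ σ'_p = 100 kPa, so the clay remains overconsolidated and only the recompression index applies:
S_c = C_r·H/(1+e₀)·log₁₀(σ'_f/σ'_0) = 0.08×2.5/1.94×log₁₀(84.227/55.91)
    = 0.1031 × 0.17796 = 0.01835 m

S_c ≈ 18.3 mm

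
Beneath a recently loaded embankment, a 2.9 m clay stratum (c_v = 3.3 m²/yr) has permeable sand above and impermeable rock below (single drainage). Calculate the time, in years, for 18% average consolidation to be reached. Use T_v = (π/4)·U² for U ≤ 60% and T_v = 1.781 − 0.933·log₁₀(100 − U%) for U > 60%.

Drainage path length: H_d = H = 2.9 m (single drainage).
U ≤ 60%: T_v = (π/4)·U² = (π/4)×0.18² = 0.025447.
t = T_v·H_d²/c_v = 0.025447×2.9²/3.3 = 0.06485 years.

t ≈ 0.0649 years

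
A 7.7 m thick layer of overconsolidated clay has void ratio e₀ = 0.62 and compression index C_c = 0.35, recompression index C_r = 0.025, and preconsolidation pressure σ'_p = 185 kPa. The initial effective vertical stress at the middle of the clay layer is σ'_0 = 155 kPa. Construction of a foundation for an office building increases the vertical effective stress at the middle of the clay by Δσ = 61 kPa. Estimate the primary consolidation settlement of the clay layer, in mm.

Final effective stress: σ'_f = 155 + 61 = 216 kPa.
σ'_f = 216 > σ'_p = 185 kPa, so the stress path crosses the preconsolidation pressure — recompression up to σ'_p, then virgin compression beyond:
S_c = H/(1+e₀)·[C_r·log₁₀(σ'_p/σ'_0) + C_c·log₁₀(σ'_f/σ'_p)]
    = 7.7/1.62 × [0.025×log₁₀(185/155) + 0.35×log₁₀(216/185)]
    = 4.7531 × [0.001921 + 0.023549] = 0.1211 m

S_c ≈ 121 mm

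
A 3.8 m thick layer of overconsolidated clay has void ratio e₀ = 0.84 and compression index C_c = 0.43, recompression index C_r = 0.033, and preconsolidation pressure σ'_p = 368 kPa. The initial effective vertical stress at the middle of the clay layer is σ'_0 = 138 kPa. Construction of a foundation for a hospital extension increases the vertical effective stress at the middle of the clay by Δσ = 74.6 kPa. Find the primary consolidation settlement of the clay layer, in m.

S_c ≈ 0.0128 m

Final effective stress: σ'_f = 138 + 74.6 = 212.6 kPa.
σ'_f = 212.6 ≤ σ'_p = 368 kPa, so the clay remains overconsolidated and only the recompression index applies:
S_c = C_r·H/(1+e₀)·log₁₀(σ'_f/σ'_0) = 0.033×3.8/1.84×log₁₀(212.6/138)
    = 0.068152 × 0.18768 = 0.01279 m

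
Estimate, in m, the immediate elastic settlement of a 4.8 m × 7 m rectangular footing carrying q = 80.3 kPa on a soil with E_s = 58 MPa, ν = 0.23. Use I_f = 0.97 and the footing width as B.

Immediate (elastic) settlement: S_e = q·B·(1−ν²)/E_s · I_f.
E_s = 58 MPa = 58000 kPa.
S_e = 80.3 × 4.8 × (1 − 0.23²) / 58000 × 0.97
    = 80.3 × 4.8 × 0.9471 / 58000 × 0.97
    = 0.006105 m

S_e ≈ 0.00611 m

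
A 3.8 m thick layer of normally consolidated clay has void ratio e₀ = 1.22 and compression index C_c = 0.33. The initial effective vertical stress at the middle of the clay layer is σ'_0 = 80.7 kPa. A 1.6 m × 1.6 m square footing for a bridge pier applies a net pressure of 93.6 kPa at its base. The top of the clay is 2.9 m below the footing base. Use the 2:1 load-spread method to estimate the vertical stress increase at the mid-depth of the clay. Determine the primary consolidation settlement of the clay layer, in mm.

S_c ≈ 17.2 mm

Mid-depth of clay below the footing base: z = 2.9 + 3.8/2 = 4.8 m.
Stress increase at mid-clay by the 2:1 spreading method:
Δσ = qBL/((B+z)(L+z)) = 93.6×1.6×1.6/((1.6+4.8)(1.6+4.8)) = 5.85 kPa
Final effective stress: σ'_f = σ'_0 + Δσ = 80.7 + 5.85 = 86.55 kPa.
Normally consolidated clay, so the full stress increment lies on the virgin compression line:
S_c = C_c·H/(1+e₀)·log₁₀(σ'_f/σ'_0) = 0.33×3.8/(1+1.22)×log₁₀(86.55/80.7)
    = 0.56486 × 0.030394 = 0.01717 m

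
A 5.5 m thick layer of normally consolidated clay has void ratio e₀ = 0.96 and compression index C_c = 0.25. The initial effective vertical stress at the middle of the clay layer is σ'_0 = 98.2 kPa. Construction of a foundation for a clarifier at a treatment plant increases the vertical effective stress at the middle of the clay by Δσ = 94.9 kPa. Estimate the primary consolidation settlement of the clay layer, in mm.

S_c ≈ 206 mm

Final effective stress: σ'_f = σ'_0 + Δσ = 98.2 + 94.9 = 193.1 kPa.
Normally consolidated clay, so the full stress increment lies on the virgin compression line:
S_c = C_c·H/(1+e₀)·log₁₀(σ'_f/σ'_0) = 0.25×5.5/(1+0.96)×log₁₀(193.1/98.2)
    = 0.70153 × 0.29367 = 0.206 m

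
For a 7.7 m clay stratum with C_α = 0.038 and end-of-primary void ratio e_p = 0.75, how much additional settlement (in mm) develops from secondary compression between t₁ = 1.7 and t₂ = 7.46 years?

Secondary compression: S_s = C_α·H/(1+e_p)·log₁₀(t₂/t₁)
S_s = 0.038×7.7/(1+0.75)×log₁₀(7.46/1.7)
    = 0.1672 × 0.6423 = 0.1074 m

S_s ≈ 107 mm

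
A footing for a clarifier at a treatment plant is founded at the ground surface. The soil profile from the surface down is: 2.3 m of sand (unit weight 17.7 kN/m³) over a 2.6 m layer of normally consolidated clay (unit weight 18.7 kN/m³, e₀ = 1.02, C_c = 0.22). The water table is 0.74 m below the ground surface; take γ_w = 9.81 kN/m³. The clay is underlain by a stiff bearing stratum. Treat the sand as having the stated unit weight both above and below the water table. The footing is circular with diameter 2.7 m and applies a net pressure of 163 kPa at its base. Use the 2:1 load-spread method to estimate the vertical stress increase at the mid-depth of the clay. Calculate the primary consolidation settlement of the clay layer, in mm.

S_c ≈ 73 mm

Mid-depth of clay below the ground surface: z = 2.3 + 2.6/2 = 3.6 m.
Total vertical stress at mid-clay: σ_v = 17.7×2.3 + 18.7×1.3 = 65.02 kPa.
Pore pressure: u = 9.81×(3.6 − 0.74) = 28.057 kPa.
Initial effective stress: σ'_0 = σ_v − u = 65.02 − 28.057 = 36.963 kPa.
Stress increase at mid-clay by the 2:1 spreading method:
Δσ ≈ qD²/(D+z)² = 163×2.7²/(2.7+3.6)² = 29.939 kPa
Final effective stress: σ'_f = σ'_0 + Δσ = 36.963 + 29.939 = 66.902 kPa.
Normally consolidated clay, so the full stress increment lies on the virgin compression line:
S_c = C_c·H/(1+e₀)·log₁₀(σ'_f/σ'_0) = 0.22×2.6/(1+1.02)×log₁₀(66.902/36.963)
    = 0.28317 × 0.25767 = 0.07296 m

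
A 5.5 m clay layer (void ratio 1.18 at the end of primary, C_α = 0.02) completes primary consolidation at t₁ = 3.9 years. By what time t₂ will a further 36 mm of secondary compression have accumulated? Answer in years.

S_s = C_α·H/(1+e_p)·log₁₀(t₂/t₁) ⇒ log₁₀(t₂/t₁) = S_s·(1+e_p)/(C_α·H).
log₁₀(t₂/t₁) = 0.036 × (1+1.18) / (0.02×5.5) = 0.7135
t₂ = t₁ × 10^0.7135 = 3.9 × 5.17 = 20.16 years

t₂ ≈ 20.2 years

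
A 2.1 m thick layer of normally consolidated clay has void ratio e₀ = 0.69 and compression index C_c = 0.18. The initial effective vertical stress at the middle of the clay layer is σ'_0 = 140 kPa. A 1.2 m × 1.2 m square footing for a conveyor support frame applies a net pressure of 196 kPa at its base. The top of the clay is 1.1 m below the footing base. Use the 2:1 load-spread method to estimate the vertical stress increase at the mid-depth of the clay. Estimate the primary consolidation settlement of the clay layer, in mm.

S_c ≈ 16 mm

Mid-depth of clay below the footing base: z = 1.1 + 2.1/2 = 2.15 m.
Stress increase at mid-clay by the 2:1 spreading method:
Δσ = qBL/((B+z)(L+z)) = 196×1.2×1.2/((1.2+2.15)(1.2+2.15)) = 25.149 kPa
Final effective stress: σ'_f = σ'_0 + Δσ = 140 + 25.149 = 165.15 kPa.
Normally consolidated clay, so the full stress increment lies on the virgin compression line:
S_c = C_c·H/(1+e₀)·log₁₀(σ'_f/σ'_0) = 0.18×2.1/(1+0.69)×log₁₀(165.15/140)
    = 0.22367 × 0.071751 = 0.01605 m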